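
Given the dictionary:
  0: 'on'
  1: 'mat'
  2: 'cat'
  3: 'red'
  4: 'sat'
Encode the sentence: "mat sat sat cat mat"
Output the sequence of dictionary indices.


Look up each word in the dictionary:
  'mat' -> 1
  'sat' -> 4
  'sat' -> 4
  'cat' -> 2
  'mat' -> 1

Encoded: [1, 4, 4, 2, 1]


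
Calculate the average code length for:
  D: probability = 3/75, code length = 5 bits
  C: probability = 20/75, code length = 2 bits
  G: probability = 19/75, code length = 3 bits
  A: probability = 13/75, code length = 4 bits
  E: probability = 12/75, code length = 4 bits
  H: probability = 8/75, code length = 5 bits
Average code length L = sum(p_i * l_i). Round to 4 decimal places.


Weighted contributions p_i * l_i:
  D: (3/75) * 5 = 15/75
  C: (20/75) * 2 = 40/75
  G: (19/75) * 3 = 57/75
  A: (13/75) * 4 = 52/75
  E: (12/75) * 4 = 48/75
  H: (8/75) * 5 = 40/75
Sum = (15 + 40 + 57 + 52 + 48 + 40)/75 = 252/75

L = 252/75 = 3.3600 bits/symbol


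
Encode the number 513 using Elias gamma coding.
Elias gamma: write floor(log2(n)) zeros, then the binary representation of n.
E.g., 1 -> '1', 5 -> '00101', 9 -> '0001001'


num_bits = floor(log2(513)) + 1 = 10
leading_zeros = num_bits - 1 = 9
binary(513) = 1000000001

Elias gamma(513) = '000000000' + '1000000001' = 0000000001000000001 (19 bits)


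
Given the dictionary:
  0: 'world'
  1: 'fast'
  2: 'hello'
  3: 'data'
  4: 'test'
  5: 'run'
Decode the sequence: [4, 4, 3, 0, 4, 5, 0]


Look up each index in the dictionary:
  4 -> 'test'
  4 -> 'test'
  3 -> 'data'
  0 -> 'world'
  4 -> 'test'
  5 -> 'run'
  0 -> 'world'

Decoded: "test test data world test run world"


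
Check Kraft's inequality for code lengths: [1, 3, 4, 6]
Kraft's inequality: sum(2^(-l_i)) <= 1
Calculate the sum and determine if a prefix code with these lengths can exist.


Sum = 2^(-1) + 2^(-3) + 2^(-4) + 2^(-6)
    = 0.5 + 0.125 + 0.0625 + 0.015625
    = 45/64 = 0.703125
Since 0.703125 <= 1, Kraft's inequality IS satisfied.
A prefix code with these lengths CAN exist.

Kraft sum = 0.703125. Satisfied.


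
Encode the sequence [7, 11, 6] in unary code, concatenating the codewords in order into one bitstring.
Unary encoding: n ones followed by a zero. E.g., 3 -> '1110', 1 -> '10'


Encode each number as n ones followed by a terminating 0:
  7 -> 11111110 (8 bits)
  11 -> 111111111110 (12 bits)
  6 -> 1111110 (7 bits)
Total length = 8 + 12 + 7 = 27 bits.

Unary([7, 11, 6]) = 111111101111111111101111110 (27 bits)


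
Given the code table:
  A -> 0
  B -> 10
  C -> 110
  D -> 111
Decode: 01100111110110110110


Decoding:
0 -> A
110 -> C
0 -> A
111 -> D
110 -> C
110 -> C
110 -> C
110 -> C


Result: ACADCCCC


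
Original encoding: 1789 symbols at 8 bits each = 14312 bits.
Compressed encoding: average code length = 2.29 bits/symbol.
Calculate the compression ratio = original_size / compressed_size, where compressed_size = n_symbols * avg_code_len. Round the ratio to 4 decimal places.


original_size = n_symbols * orig_bits = 1789 * 8 = 14312 bits
compressed_size = n_symbols * avg_code_len = 1789 * 2.29 = 4096.81 bits
ratio = original_size / compressed_size = 14312 / 4096.81 = 3.4934

Compression ratio = 3.4934


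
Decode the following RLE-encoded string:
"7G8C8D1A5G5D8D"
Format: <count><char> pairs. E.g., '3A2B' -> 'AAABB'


Expanding each <count><char> pair:
  7G -> 'GGGGGGG'
  8C -> 'CCCCCCCC'
  8D -> 'DDDDDDDD'
  1A -> 'A'
  5G -> 'GGGGG'
  5D -> 'DDDDD'
  8D -> 'DDDDDDDD'

Decoded = GGGGGGGCCCCCCCCDDDDDDDDAGGGGGDDDDDDDDDDDDD


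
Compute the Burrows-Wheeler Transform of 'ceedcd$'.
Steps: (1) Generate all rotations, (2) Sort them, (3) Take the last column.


Rotations (sorted):
  0: $ceedcd -> last char: d
  1: cd$ceed -> last char: d
  2: ceedcd$ -> last char: $
  3: d$ceedc -> last char: c
  4: dcd$cee -> last char: e
  5: edcd$ce -> last char: e
  6: eedcd$c -> last char: c


BWT = dd$ceec


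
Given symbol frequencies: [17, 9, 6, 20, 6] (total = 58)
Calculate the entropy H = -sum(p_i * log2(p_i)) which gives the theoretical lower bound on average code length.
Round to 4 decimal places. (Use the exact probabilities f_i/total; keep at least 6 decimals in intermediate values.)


Per-symbol terms -p_i * log2(p_i) with p_i = f_i/58:
  p = 17/58 = 0.293103: log2(p) = -1.770518, -p*log2(p) = 0.518945
  p = 9/58 = 0.155172: log2(p) = -2.688056, -p*log2(p) = 0.417112
  p = 6/58 = 0.103448: log2(p) = -3.273018, -p*log2(p) = 0.338588
  p = 20/58 = 0.344828: log2(p) = -1.536053, -p*log2(p) = 0.529673
  p = 6/58 = 0.103448: log2(p) = -3.273018, -p*log2(p) = 0.338588
H = 0.518945 + 0.417112 + 0.338588 + 0.529673 + 0.338588 = 2.142906

H = 2.1429 bits/symbol


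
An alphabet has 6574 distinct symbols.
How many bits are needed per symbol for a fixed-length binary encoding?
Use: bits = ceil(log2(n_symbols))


log2(6574) = 12.6826
Bracket: 2^12 = 4096 < 6574 <= 2^13 = 8192
So ceil(log2(6574)) = 13

bits = ceil(log2(6574)) = ceil(12.6826) = 13 bits


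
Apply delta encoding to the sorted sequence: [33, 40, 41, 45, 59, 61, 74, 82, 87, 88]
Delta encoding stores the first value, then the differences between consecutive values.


First value: 33
Deltas:
  40 - 33 = 7
  41 - 40 = 1
  45 - 41 = 4
  59 - 45 = 14
  61 - 59 = 2
  74 - 61 = 13
  82 - 74 = 8
  87 - 82 = 5
  88 - 87 = 1


Delta encoded: [33, 7, 1, 4, 14, 2, 13, 8, 5, 1]


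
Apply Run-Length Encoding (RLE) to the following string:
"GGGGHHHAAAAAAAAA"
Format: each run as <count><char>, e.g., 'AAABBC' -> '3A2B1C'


Scanning runs left to right:
  i=0: run of 'G' x 4 -> '4G'
  i=4: run of 'H' x 3 -> '3H'
  i=7: run of 'A' x 9 -> '9A'

RLE = 4G3H9A


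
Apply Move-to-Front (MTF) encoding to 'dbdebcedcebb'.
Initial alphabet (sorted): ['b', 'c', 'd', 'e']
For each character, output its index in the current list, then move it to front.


MTF encoding:
'd': index 2 in ['b', 'c', 'd', 'e'] -> ['d', 'b', 'c', 'e']
'b': index 1 in ['d', 'b', 'c', 'e'] -> ['b', 'd', 'c', 'e']
'd': index 1 in ['b', 'd', 'c', 'e'] -> ['d', 'b', 'c', 'e']
'e': index 3 in ['d', 'b', 'c', 'e'] -> ['e', 'd', 'b', 'c']
'b': index 2 in ['e', 'd', 'b', 'c'] -> ['b', 'e', 'd', 'c']
'c': index 3 in ['b', 'e', 'd', 'c'] -> ['c', 'b', 'e', 'd']
'e': index 2 in ['c', 'b', 'e', 'd'] -> ['e', 'c', 'b', 'd']
'd': index 3 in ['e', 'c', 'b', 'd'] -> ['d', 'e', 'c', 'b']
'c': index 2 in ['d', 'e', 'c', 'b'] -> ['c', 'd', 'e', 'b']
'e': index 2 in ['c', 'd', 'e', 'b'] -> ['e', 'c', 'd', 'b']
'b': index 3 in ['e', 'c', 'd', 'b'] -> ['b', 'e', 'c', 'd']
'b': index 0 in ['b', 'e', 'c', 'd'] -> ['b', 'e', 'c', 'd']


Output: [2, 1, 1, 3, 2, 3, 2, 3, 2, 2, 3, 0]


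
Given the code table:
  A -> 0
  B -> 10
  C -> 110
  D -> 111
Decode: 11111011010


Decoding:
111 -> D
110 -> C
110 -> C
10 -> B


Result: DCCB


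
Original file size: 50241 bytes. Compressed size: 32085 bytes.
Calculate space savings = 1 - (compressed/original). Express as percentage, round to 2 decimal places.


ratio = compressed/original = 32085/50241 = 0.638622
savings = 1 - ratio = 1 - 0.638622 = 0.361378
as a percentage: 0.361378 * 100 = 36.14%

Space savings = 1 - 32085/50241 = 36.14%


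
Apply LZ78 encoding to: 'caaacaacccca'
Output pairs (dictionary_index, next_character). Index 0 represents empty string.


LZ78 encoding steps:
Dictionary: {0: ''}
Step 1: w='' (idx 0), next='c' -> output (0, 'c'), add 'c' as idx 1
Step 2: w='' (idx 0), next='a' -> output (0, 'a'), add 'a' as idx 2
Step 3: w='a' (idx 2), next='a' -> output (2, 'a'), add 'aa' as idx 3
Step 4: w='c' (idx 1), next='a' -> output (1, 'a'), add 'ca' as idx 4
Step 5: w='a' (idx 2), next='c' -> output (2, 'c'), add 'ac' as idx 5
Step 6: w='c' (idx 1), next='c' -> output (1, 'c'), add 'cc' as idx 6
Step 7: w='ca' (idx 4), end of input -> output (4, '')


Encoded: [(0, 'c'), (0, 'a'), (2, 'a'), (1, 'a'), (2, 'c'), (1, 'c'), (4, '')]


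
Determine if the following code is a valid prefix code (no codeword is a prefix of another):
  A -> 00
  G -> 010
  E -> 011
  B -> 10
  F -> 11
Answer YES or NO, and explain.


Checking each pair (does one codeword prefix another?):
  A='00' vs G='010': no prefix
  A='00' vs E='011': no prefix
  A='00' vs B='10': no prefix
  A='00' vs F='11': no prefix
  G='010' vs A='00': no prefix
  G='010' vs E='011': no prefix
  G='010' vs B='10': no prefix
  G='010' vs F='11': no prefix
  E='011' vs A='00': no prefix
  E='011' vs G='010': no prefix
  E='011' vs B='10': no prefix
  E='011' vs F='11': no prefix
  B='10' vs A='00': no prefix
  B='10' vs G='010': no prefix
  B='10' vs E='011': no prefix
  B='10' vs F='11': no prefix
  F='11' vs A='00': no prefix
  F='11' vs G='010': no prefix
  F='11' vs E='011': no prefix
  F='11' vs B='10': no prefix
No violation found over all pairs.

YES -- this is a valid prefix code. No codeword is a prefix of any other codeword.


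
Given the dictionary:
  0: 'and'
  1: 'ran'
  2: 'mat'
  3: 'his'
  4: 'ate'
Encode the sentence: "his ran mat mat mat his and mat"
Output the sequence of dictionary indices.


Look up each word in the dictionary:
  'his' -> 3
  'ran' -> 1
  'mat' -> 2
  'mat' -> 2
  'mat' -> 2
  'his' -> 3
  'and' -> 0
  'mat' -> 2

Encoded: [3, 1, 2, 2, 2, 3, 0, 2]


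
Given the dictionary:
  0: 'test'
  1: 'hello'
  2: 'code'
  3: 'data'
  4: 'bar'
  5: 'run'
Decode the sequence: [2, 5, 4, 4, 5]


Look up each index in the dictionary:
  2 -> 'code'
  5 -> 'run'
  4 -> 'bar'
  4 -> 'bar'
  5 -> 'run'

Decoded: "code run bar bar run"


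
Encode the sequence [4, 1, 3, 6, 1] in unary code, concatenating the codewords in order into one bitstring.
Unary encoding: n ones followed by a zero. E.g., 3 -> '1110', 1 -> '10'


Encode each number as n ones followed by a terminating 0:
  4 -> 11110 (5 bits)
  1 -> 10 (2 bits)
  3 -> 1110 (4 bits)
  6 -> 1111110 (7 bits)
  1 -> 10 (2 bits)
Total length = 5 + 2 + 4 + 7 + 2 = 20 bits.

Unary([4, 1, 3, 6, 1]) = 11110101110111111010 (20 bits)


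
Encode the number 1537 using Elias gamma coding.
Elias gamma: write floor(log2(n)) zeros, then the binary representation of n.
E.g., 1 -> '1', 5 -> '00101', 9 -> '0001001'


num_bits = floor(log2(1537)) + 1 = 11
leading_zeros = num_bits - 1 = 10
binary(1537) = 11000000001

Elias gamma(1537) = '0000000000' + '11000000001' = 000000000011000000001 (21 bits)


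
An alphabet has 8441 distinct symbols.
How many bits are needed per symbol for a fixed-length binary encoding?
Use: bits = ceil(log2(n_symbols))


log2(8441) = 13.0432
Bracket: 2^13 = 8192 < 8441 <= 2^14 = 16384
So ceil(log2(8441)) = 14

bits = ceil(log2(8441)) = ceil(13.0432) = 14 bits


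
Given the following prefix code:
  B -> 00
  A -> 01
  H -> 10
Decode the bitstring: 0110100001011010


Decoding step by step:
Bits 01 -> A
Bits 10 -> H
Bits 10 -> H
Bits 00 -> B
Bits 01 -> A
Bits 01 -> A
Bits 10 -> H
Bits 10 -> H


Decoded message: AHHBAAHH


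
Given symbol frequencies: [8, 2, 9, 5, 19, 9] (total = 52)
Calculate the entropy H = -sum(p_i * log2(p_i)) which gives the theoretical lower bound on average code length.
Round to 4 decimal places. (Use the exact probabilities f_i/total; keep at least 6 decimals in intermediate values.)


Per-symbol terms -p_i * log2(p_i) with p_i = f_i/52:
  p = 8/52 = 0.153846: log2(p) = -2.700440, -p*log2(p) = 0.415452
  p = 2/52 = 0.038462: log2(p) = -4.700440, -p*log2(p) = 0.180786
  p = 9/52 = 0.173077: log2(p) = -2.530515, -p*log2(p) = 0.437974
  p = 5/52 = 0.096154: log2(p) = -3.378512, -p*log2(p) = 0.324857
  p = 19/52 = 0.365385: log2(p) = -1.452512, -p*log2(p) = 0.530726
  p = 9/52 = 0.173077: log2(p) = -2.530515, -p*log2(p) = 0.437974
H = 0.415452 + 0.180786 + 0.437974 + 0.324857 + 0.530726 + 0.437974 = 2.327769

H = 2.3278 bits/symbol


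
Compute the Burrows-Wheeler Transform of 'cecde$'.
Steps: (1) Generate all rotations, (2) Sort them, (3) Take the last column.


Rotations (sorted):
  0: $cecde -> last char: e
  1: cde$ce -> last char: e
  2: cecde$ -> last char: $
  3: de$cec -> last char: c
  4: e$cecd -> last char: d
  5: ecde$c -> last char: c


BWT = ee$cdc


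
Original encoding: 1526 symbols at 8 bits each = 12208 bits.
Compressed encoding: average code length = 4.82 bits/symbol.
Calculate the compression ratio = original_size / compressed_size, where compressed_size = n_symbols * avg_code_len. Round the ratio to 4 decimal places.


original_size = n_symbols * orig_bits = 1526 * 8 = 12208 bits
compressed_size = n_symbols * avg_code_len = 1526 * 4.82 = 7355.32 bits
ratio = original_size / compressed_size = 12208 / 7355.32 = 1.6598

Compression ratio = 1.6598


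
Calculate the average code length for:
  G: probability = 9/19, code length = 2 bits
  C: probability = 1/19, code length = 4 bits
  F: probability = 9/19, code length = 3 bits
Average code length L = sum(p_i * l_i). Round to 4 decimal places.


Weighted contributions p_i * l_i:
  G: (9/19) * 2 = 18/19
  C: (1/19) * 4 = 4/19
  F: (9/19) * 3 = 27/19
Sum = (18 + 4 + 27)/19 = 49/19

L = 49/19 = 2.5789 bits/symbol


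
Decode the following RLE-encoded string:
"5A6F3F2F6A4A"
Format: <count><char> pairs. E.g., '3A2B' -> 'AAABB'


Expanding each <count><char> pair:
  5A -> 'AAAAA'
  6F -> 'FFFFFF'
  3F -> 'FFF'
  2F -> 'FF'
  6A -> 'AAAAAA'
  4A -> 'AAAA'

Decoded = AAAAAFFFFFFFFFFFAAAAAAAAAA


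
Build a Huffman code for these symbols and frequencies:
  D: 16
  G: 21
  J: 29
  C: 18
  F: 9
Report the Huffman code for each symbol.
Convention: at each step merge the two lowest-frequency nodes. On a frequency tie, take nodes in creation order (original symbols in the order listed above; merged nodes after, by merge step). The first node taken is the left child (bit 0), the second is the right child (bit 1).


Huffman tree construction:
Step 1: Merge F(9) + D(16) = 25
Step 2: Merge C(18) + G(21) = 39
Step 3: Merge (F+D)(25) + J(29) = 54
Step 4: Merge (C+G)(39) + ((F+D)+J)(54) = 93
Read each symbol's code off the tree from the root (left child = 0, right child = 1).

Codes:
  D: 101 (length 3)
  G: 01 (length 2)
  J: 11 (length 2)
  C: 00 (length 2)
  F: 100 (length 3)
Average code length: 211/93 = 2.2688 bits/symbol


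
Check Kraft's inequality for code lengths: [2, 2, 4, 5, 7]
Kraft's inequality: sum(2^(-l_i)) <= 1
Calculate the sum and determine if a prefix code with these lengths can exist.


Sum = 2^(-2) + 2^(-2) + 2^(-4) + 2^(-5) + 2^(-7)
    = 0.25 + 0.25 + 0.0625 + 0.03125 + 0.0078125
    = 77/128 = 0.6015625
Since 0.6015625 <= 1, Kraft's inequality IS satisfied.
A prefix code with these lengths CAN exist.

Kraft sum = 0.6015625. Satisfied.


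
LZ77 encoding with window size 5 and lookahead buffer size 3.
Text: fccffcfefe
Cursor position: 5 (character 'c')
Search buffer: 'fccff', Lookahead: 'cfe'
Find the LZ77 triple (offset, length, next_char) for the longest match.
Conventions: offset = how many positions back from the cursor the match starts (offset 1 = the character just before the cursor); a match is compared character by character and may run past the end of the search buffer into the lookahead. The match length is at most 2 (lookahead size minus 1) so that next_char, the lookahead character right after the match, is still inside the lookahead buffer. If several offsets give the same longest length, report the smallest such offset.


Try each offset into the search buffer:
  offset=1 (pos 4, char 'f'): match length 0
  offset=2 (pos 3, char 'f'): match length 0
  offset=3 (pos 2, char 'c'): match length 2
  offset=4 (pos 1, char 'c'): match length 1
  offset=5 (pos 0, char 'f'): match length 0
Longest match has length 2 at offset 3.
next_char = character at position 5 + 2 = 7 -> 'e'

Best match: offset=3, length=2 (matching 'cf' starting at position 2)
LZ77 triple: (3, 2, 'e')


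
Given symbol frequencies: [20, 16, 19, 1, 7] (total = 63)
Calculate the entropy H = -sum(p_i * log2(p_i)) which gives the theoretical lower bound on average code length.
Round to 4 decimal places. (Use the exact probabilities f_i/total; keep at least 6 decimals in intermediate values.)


Per-symbol terms -p_i * log2(p_i) with p_i = f_i/63:
  p = 20/63 = 0.317460: log2(p) = -1.655352, -p*log2(p) = 0.525509
  p = 16/63 = 0.253968: log2(p) = -1.977280, -p*log2(p) = 0.502166
  p = 19/63 = 0.301587: log2(p) = -1.729352, -p*log2(p) = 0.521551
  p = 1/63 = 0.015873: log2(p) = -5.977280, -p*log2(p) = 0.094877
  p = 7/63 = 0.111111: log2(p) = -3.169925, -p*log2(p) = 0.352214
H = 0.525509 + 0.502166 + 0.521551 + 0.094877 + 0.352214 = 1.996317

H = 1.9963 bits/symbol


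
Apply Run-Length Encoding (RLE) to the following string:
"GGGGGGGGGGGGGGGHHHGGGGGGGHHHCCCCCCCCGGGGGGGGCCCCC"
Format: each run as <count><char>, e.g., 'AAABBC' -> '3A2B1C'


Scanning runs left to right:
  i=0: run of 'G' x 15 -> '15G'
  i=15: run of 'H' x 3 -> '3H'
  i=18: run of 'G' x 7 -> '7G'
  i=25: run of 'H' x 3 -> '3H'
  i=28: run of 'C' x 8 -> '8C'
  i=36: run of 'G' x 8 -> '8G'
  i=44: run of 'C' x 5 -> '5C'

RLE = 15G3H7G3H8C8G5C


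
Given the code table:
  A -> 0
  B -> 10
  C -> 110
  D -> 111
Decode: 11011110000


Decoding:
110 -> C
111 -> D
10 -> B
0 -> A
0 -> A
0 -> A


Result: CDBAAA


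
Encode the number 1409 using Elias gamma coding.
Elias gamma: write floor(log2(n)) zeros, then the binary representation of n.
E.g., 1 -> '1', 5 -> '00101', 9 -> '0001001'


num_bits = floor(log2(1409)) + 1 = 11
leading_zeros = num_bits - 1 = 10
binary(1409) = 10110000001

Elias gamma(1409) = '0000000000' + '10110000001' = 000000000010110000001 (21 bits)


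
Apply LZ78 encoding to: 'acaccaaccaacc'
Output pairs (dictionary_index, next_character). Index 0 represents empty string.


LZ78 encoding steps:
Dictionary: {0: ''}
Step 1: w='' (idx 0), next='a' -> output (0, 'a'), add 'a' as idx 1
Step 2: w='' (idx 0), next='c' -> output (0, 'c'), add 'c' as idx 2
Step 3: w='a' (idx 1), next='c' -> output (1, 'c'), add 'ac' as idx 3
Step 4: w='c' (idx 2), next='a' -> output (2, 'a'), add 'ca' as idx 4
Step 5: w='ac' (idx 3), next='c' -> output (3, 'c'), add 'acc' as idx 5
Step 6: w='a' (idx 1), next='a' -> output (1, 'a'), add 'aa' as idx 6
Step 7: w='c' (idx 2), next='c' -> output (2, 'c'), add 'cc' as idx 7


Encoded: [(0, 'a'), (0, 'c'), (1, 'c'), (2, 'a'), (3, 'c'), (1, 'a'), (2, 'c')]


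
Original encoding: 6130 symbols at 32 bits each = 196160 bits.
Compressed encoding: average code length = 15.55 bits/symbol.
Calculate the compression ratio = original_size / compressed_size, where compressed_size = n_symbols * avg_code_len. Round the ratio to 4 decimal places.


original_size = n_symbols * orig_bits = 6130 * 32 = 196160 bits
compressed_size = n_symbols * avg_code_len = 6130 * 15.55 = 95321.5 bits
ratio = original_size / compressed_size = 196160 / 95321.5 = 2.0579

Compression ratio = 2.0579


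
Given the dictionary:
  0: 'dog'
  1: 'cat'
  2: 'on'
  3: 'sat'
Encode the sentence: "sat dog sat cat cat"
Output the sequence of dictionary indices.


Look up each word in the dictionary:
  'sat' -> 3
  'dog' -> 0
  'sat' -> 3
  'cat' -> 1
  'cat' -> 1

Encoded: [3, 0, 3, 1, 1]


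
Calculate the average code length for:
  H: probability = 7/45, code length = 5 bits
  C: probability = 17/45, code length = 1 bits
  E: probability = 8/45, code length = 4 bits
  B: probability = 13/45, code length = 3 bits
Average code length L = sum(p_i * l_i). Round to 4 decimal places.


Weighted contributions p_i * l_i:
  H: (7/45) * 5 = 35/45
  C: (17/45) * 1 = 17/45
  E: (8/45) * 4 = 32/45
  B: (13/45) * 3 = 39/45
Sum = (35 + 17 + 32 + 39)/45 = 123/45

L = 123/45 = 2.7333 bits/symbol


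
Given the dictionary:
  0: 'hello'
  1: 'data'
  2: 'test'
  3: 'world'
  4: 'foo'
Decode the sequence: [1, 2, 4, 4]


Look up each index in the dictionary:
  1 -> 'data'
  2 -> 'test'
  4 -> 'foo'
  4 -> 'foo'

Decoded: "data test foo foo"


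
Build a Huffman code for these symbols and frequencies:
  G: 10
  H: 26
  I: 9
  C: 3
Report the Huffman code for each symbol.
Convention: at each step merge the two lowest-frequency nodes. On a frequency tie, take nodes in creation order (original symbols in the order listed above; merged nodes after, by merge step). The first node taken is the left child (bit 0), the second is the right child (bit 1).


Huffman tree construction:
Step 1: Merge C(3) + I(9) = 12
Step 2: Merge G(10) + (C+I)(12) = 22
Step 3: Merge (G+(C+I))(22) + H(26) = 48
Read each symbol's code off the tree from the root (left child = 0, right child = 1).

Codes:
  G: 00 (length 2)
  H: 1 (length 1)
  I: 011 (length 3)
  C: 010 (length 3)
Average code length: 82/48 = 1.7083 bits/symbol


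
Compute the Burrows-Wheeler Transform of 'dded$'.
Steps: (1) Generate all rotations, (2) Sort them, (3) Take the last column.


Rotations (sorted):
  0: $dded -> last char: d
  1: d$dde -> last char: e
  2: dded$ -> last char: $
  3: ded$d -> last char: d
  4: ed$dd -> last char: d


BWT = de$dd


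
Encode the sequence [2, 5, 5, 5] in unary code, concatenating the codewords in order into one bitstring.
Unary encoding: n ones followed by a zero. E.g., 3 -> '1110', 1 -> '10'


Encode each number as n ones followed by a terminating 0:
  2 -> 110 (3 bits)
  5 -> 111110 (6 bits)
  5 -> 111110 (6 bits)
  5 -> 111110 (6 bits)
Total length = 3 + 6 + 6 + 6 = 21 bits.

Unary([2, 5, 5, 5]) = 110111110111110111110 (21 bits)


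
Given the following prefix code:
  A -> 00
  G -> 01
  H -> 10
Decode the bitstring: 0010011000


Decoding step by step:
Bits 00 -> A
Bits 10 -> H
Bits 01 -> G
Bits 10 -> H
Bits 00 -> A


Decoded message: AHGHA


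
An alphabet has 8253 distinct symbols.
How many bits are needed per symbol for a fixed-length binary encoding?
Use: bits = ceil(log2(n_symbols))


log2(8253) = 13.0107
Bracket: 2^13 = 8192 < 8253 <= 2^14 = 16384
So ceil(log2(8253)) = 14

bits = ceil(log2(8253)) = ceil(13.0107) = 14 bits


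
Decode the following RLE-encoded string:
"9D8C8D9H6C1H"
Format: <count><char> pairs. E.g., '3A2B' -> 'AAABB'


Expanding each <count><char> pair:
  9D -> 'DDDDDDDDD'
  8C -> 'CCCCCCCC'
  8D -> 'DDDDDDDD'
  9H -> 'HHHHHHHHH'
  6C -> 'CCCCCC'
  1H -> 'H'

Decoded = DDDDDDDDDCCCCCCCCDDDDDDDDHHHHHHHHHCCCCCCH


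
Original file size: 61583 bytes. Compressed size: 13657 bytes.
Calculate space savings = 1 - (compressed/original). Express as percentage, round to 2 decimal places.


ratio = compressed/original = 13657/61583 = 0.221766
savings = 1 - ratio = 1 - 0.221766 = 0.778234
as a percentage: 0.778234 * 100 = 77.82%

Space savings = 1 - 13657/61583 = 77.82%


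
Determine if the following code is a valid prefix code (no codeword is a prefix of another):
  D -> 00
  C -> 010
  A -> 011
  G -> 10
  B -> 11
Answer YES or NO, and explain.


Checking each pair (does one codeword prefix another?):
  D='00' vs C='010': no prefix
  D='00' vs A='011': no prefix
  D='00' vs G='10': no prefix
  D='00' vs B='11': no prefix
  C='010' vs D='00': no prefix
  C='010' vs A='011': no prefix
  C='010' vs G='10': no prefix
  C='010' vs B='11': no prefix
  A='011' vs D='00': no prefix
  A='011' vs C='010': no prefix
  A='011' vs G='10': no prefix
  A='011' vs B='11': no prefix
  G='10' vs D='00': no prefix
  G='10' vs C='010': no prefix
  G='10' vs A='011': no prefix
  G='10' vs B='11': no prefix
  B='11' vs D='00': no prefix
  B='11' vs C='010': no prefix
  B='11' vs A='011': no prefix
  B='11' vs G='10': no prefix
No violation found over all pairs.

YES -- this is a valid prefix code. No codeword is a prefix of any other codeword.


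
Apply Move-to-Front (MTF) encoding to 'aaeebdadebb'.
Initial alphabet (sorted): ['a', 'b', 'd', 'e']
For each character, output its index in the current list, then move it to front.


MTF encoding:
'a': index 0 in ['a', 'b', 'd', 'e'] -> ['a', 'b', 'd', 'e']
'a': index 0 in ['a', 'b', 'd', 'e'] -> ['a', 'b', 'd', 'e']
'e': index 3 in ['a', 'b', 'd', 'e'] -> ['e', 'a', 'b', 'd']
'e': index 0 in ['e', 'a', 'b', 'd'] -> ['e', 'a', 'b', 'd']
'b': index 2 in ['e', 'a', 'b', 'd'] -> ['b', 'e', 'a', 'd']
'd': index 3 in ['b', 'e', 'a', 'd'] -> ['d', 'b', 'e', 'a']
'a': index 3 in ['d', 'b', 'e', 'a'] -> ['a', 'd', 'b', 'e']
'd': index 1 in ['a', 'd', 'b', 'e'] -> ['d', 'a', 'b', 'e']
'e': index 3 in ['d', 'a', 'b', 'e'] -> ['e', 'd', 'a', 'b']
'b': index 3 in ['e', 'd', 'a', 'b'] -> ['b', 'e', 'd', 'a']
'b': index 0 in ['b', 'e', 'd', 'a'] -> ['b', 'e', 'd', 'a']


Output: [0, 0, 3, 0, 2, 3, 3, 1, 3, 3, 0]


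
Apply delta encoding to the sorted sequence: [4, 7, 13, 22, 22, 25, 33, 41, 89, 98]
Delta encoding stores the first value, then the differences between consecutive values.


First value: 4
Deltas:
  7 - 4 = 3
  13 - 7 = 6
  22 - 13 = 9
  22 - 22 = 0
  25 - 22 = 3
  33 - 25 = 8
  41 - 33 = 8
  89 - 41 = 48
  98 - 89 = 9


Delta encoded: [4, 3, 6, 9, 0, 3, 8, 8, 48, 9]


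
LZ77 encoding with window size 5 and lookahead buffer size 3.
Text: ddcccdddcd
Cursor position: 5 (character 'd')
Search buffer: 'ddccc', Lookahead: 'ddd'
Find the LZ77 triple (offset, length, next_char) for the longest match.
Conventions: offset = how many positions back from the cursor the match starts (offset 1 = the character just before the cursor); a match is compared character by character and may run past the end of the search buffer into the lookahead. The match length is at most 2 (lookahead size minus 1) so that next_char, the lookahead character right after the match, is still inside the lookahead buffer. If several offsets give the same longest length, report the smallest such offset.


Try each offset into the search buffer:
  offset=1 (pos 4, char 'c'): match length 0
  offset=2 (pos 3, char 'c'): match length 0
  offset=3 (pos 2, char 'c'): match length 0
  offset=4 (pos 1, char 'd'): match length 1
  offset=5 (pos 0, char 'd'): match length 2
Longest match has length 2 at offset 5.
next_char = character at position 5 + 2 = 7 -> 'd'

Best match: offset=5, length=2 (matching 'dd' starting at position 0)
LZ77 triple: (5, 2, 'd')


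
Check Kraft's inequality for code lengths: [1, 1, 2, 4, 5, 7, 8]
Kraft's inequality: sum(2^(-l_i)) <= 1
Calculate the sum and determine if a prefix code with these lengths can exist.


Sum = 2^(-1) + 2^(-1) + 2^(-2) + 2^(-4) + 2^(-5) + 2^(-7) + 2^(-8)
    = 0.5 + 0.5 + 0.25 + 0.0625 + 0.03125 + 0.0078125 + 0.00390625
    = 347/256 = 1.35546875
Since 1.35546875 > 1, Kraft's inequality is NOT satisfied.
A prefix code with these lengths CANNOT exist.

Kraft sum = 1.35546875. Not satisfied.


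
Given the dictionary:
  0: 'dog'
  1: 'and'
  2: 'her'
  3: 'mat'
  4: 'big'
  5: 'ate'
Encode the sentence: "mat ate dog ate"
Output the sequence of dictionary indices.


Look up each word in the dictionary:
  'mat' -> 3
  'ate' -> 5
  'dog' -> 0
  'ate' -> 5

Encoded: [3, 5, 0, 5]


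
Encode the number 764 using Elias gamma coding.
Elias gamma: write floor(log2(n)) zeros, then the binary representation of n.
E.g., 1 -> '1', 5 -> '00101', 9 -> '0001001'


num_bits = floor(log2(764)) + 1 = 10
leading_zeros = num_bits - 1 = 9
binary(764) = 1011111100

Elias gamma(764) = '000000000' + '1011111100' = 0000000001011111100 (19 bits)


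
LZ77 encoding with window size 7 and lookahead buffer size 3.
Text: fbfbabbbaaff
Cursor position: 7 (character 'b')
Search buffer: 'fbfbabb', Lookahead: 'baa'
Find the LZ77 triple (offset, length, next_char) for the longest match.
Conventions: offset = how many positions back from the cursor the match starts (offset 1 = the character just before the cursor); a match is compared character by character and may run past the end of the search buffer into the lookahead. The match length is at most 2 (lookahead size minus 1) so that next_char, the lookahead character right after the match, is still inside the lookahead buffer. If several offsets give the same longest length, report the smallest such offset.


Try each offset into the search buffer:
  offset=1 (pos 6, char 'b'): match length 1
  offset=2 (pos 5, char 'b'): match length 1
  offset=3 (pos 4, char 'a'): match length 0
  offset=4 (pos 3, char 'b'): match length 2
  offset=5 (pos 2, char 'f'): match length 0
  offset=6 (pos 1, char 'b'): match length 1
  offset=7 (pos 0, char 'f'): match length 0
Longest match has length 2 at offset 4.
next_char = character at position 7 + 2 = 9 -> 'a'

Best match: offset=4, length=2 (matching 'ba' starting at position 3)
LZ77 triple: (4, 2, 'a')


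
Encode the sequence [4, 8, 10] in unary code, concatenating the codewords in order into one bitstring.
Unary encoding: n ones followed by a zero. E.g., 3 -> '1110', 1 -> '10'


Encode each number as n ones followed by a terminating 0:
  4 -> 11110 (5 bits)
  8 -> 111111110 (9 bits)
  10 -> 11111111110 (11 bits)
Total length = 5 + 9 + 11 = 25 bits.

Unary([4, 8, 10]) = 1111011111111011111111110 (25 bits)


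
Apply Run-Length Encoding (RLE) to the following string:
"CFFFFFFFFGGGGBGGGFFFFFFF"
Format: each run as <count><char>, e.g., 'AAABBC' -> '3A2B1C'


Scanning runs left to right:
  i=0: run of 'C' x 1 -> '1C'
  i=1: run of 'F' x 8 -> '8F'
  i=9: run of 'G' x 4 -> '4G'
  i=13: run of 'B' x 1 -> '1B'
  i=14: run of 'G' x 3 -> '3G'
  i=17: run of 'F' x 7 -> '7F'

RLE = 1C8F4G1B3G7F


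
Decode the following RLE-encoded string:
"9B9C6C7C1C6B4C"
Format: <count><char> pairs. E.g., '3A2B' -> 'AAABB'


Expanding each <count><char> pair:
  9B -> 'BBBBBBBBB'
  9C -> 'CCCCCCCCC'
  6C -> 'CCCCCC'
  7C -> 'CCCCCCC'
  1C -> 'C'
  6B -> 'BBBBBB'
  4C -> 'CCCC'

Decoded = BBBBBBBBBCCCCCCCCCCCCCCCCCCCCCCCBBBBBBCCCC


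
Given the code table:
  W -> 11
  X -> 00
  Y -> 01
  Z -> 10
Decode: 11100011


Decoding:
11 -> W
10 -> Z
00 -> X
11 -> W


Result: WZXW


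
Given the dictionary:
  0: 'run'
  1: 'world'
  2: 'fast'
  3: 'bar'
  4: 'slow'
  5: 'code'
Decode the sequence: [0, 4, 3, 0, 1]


Look up each index in the dictionary:
  0 -> 'run'
  4 -> 'slow'
  3 -> 'bar'
  0 -> 'run'
  1 -> 'world'

Decoded: "run slow bar run world"


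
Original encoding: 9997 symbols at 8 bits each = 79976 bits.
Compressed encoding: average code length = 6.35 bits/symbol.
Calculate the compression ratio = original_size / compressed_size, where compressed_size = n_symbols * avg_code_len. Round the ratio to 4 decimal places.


original_size = n_symbols * orig_bits = 9997 * 8 = 79976 bits
compressed_size = n_symbols * avg_code_len = 9997 * 6.35 = 63480.95 bits
ratio = original_size / compressed_size = 79976 / 63480.95 = 1.2598

Compression ratio = 1.2598


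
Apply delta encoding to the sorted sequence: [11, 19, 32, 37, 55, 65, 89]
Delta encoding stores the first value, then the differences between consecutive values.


First value: 11
Deltas:
  19 - 11 = 8
  32 - 19 = 13
  37 - 32 = 5
  55 - 37 = 18
  65 - 55 = 10
  89 - 65 = 24


Delta encoded: [11, 8, 13, 5, 18, 10, 24]


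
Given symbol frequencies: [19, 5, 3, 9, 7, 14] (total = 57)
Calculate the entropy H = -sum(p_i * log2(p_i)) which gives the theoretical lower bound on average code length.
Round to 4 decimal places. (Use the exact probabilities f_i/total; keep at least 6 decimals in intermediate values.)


Per-symbol terms -p_i * log2(p_i) with p_i = f_i/57:
  p = 19/57 = 0.333333: log2(p) = -1.584963, -p*log2(p) = 0.528321
  p = 5/57 = 0.087719: log2(p) = -3.510962, -p*log2(p) = 0.307979
  p = 3/57 = 0.052632: log2(p) = -4.247928, -p*log2(p) = 0.223575
  p = 9/57 = 0.157895: log2(p) = -2.662965, -p*log2(p) = 0.420468
  p = 7/57 = 0.122807: log2(p) = -3.025535, -p*log2(p) = 0.371557
  p = 14/57 = 0.245614: log2(p) = -2.025535, -p*log2(p) = 0.497500
H = 0.528321 + 0.307979 + 0.223575 + 0.420468 + 0.371557 + 0.497500 = 2.349400

H = 2.3494 bits/symbol


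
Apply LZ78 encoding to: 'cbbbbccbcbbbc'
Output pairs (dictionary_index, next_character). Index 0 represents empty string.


LZ78 encoding steps:
Dictionary: {0: ''}
Step 1: w='' (idx 0), next='c' -> output (0, 'c'), add 'c' as idx 1
Step 2: w='' (idx 0), next='b' -> output (0, 'b'), add 'b' as idx 2
Step 3: w='b' (idx 2), next='b' -> output (2, 'b'), add 'bb' as idx 3
Step 4: w='b' (idx 2), next='c' -> output (2, 'c'), add 'bc' as idx 4
Step 5: w='c' (idx 1), next='b' -> output (1, 'b'), add 'cb' as idx 5
Step 6: w='cb' (idx 5), next='b' -> output (5, 'b'), add 'cbb' as idx 6
Step 7: w='bc' (idx 4), end of input -> output (4, '')


Encoded: [(0, 'c'), (0, 'b'), (2, 'b'), (2, 'c'), (1, 'b'), (5, 'b'), (4, '')]


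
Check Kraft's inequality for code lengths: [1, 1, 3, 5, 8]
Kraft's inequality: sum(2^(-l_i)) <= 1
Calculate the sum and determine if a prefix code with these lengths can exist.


Sum = 2^(-1) + 2^(-1) + 2^(-3) + 2^(-5) + 2^(-8)
    = 0.5 + 0.5 + 0.125 + 0.03125 + 0.00390625
    = 297/256 = 1.16015625
Since 1.16015625 > 1, Kraft's inequality is NOT satisfied.
A prefix code with these lengths CANNOT exist.

Kraft sum = 1.16015625. Not satisfied.


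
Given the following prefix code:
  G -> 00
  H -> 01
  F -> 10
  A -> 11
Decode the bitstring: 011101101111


Decoding step by step:
Bits 01 -> H
Bits 11 -> A
Bits 01 -> H
Bits 10 -> F
Bits 11 -> A
Bits 11 -> A


Decoded message: HAHFAA


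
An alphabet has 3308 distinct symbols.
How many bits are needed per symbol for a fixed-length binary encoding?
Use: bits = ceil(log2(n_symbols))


log2(3308) = 11.6917
Bracket: 2^11 = 2048 < 3308 <= 2^12 = 4096
So ceil(log2(3308)) = 12

bits = ceil(log2(3308)) = ceil(11.6917) = 12 bits


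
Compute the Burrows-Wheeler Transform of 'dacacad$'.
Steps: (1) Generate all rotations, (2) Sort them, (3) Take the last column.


Rotations (sorted):
  0: $dacacad -> last char: d
  1: acacad$d -> last char: d
  2: acad$dac -> last char: c
  3: ad$dacac -> last char: c
  4: cacad$da -> last char: a
  5: cad$daca -> last char: a
  6: d$dacaca -> last char: a
  7: dacacad$ -> last char: $


BWT = ddccaaa$


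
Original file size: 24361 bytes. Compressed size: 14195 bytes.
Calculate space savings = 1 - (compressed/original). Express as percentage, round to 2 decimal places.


ratio = compressed/original = 14195/24361 = 0.582694
savings = 1 - ratio = 1 - 0.582694 = 0.417306
as a percentage: 0.417306 * 100 = 41.73%

Space savings = 1 - 14195/24361 = 41.73%


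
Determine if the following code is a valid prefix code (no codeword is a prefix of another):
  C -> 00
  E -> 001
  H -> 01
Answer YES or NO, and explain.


Checking each pair (does one codeword prefix another?):
  C='00' vs E='001': prefix -- VIOLATION

NO -- this is NOT a valid prefix code. C (00) is a prefix of E (001).


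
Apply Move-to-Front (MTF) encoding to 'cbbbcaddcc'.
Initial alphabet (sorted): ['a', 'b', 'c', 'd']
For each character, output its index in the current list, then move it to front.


MTF encoding:
'c': index 2 in ['a', 'b', 'c', 'd'] -> ['c', 'a', 'b', 'd']
'b': index 2 in ['c', 'a', 'b', 'd'] -> ['b', 'c', 'a', 'd']
'b': index 0 in ['b', 'c', 'a', 'd'] -> ['b', 'c', 'a', 'd']
'b': index 0 in ['b', 'c', 'a', 'd'] -> ['b', 'c', 'a', 'd']
'c': index 1 in ['b', 'c', 'a', 'd'] -> ['c', 'b', 'a', 'd']
'a': index 2 in ['c', 'b', 'a', 'd'] -> ['a', 'c', 'b', 'd']
'd': index 3 in ['a', 'c', 'b', 'd'] -> ['d', 'a', 'c', 'b']
'd': index 0 in ['d', 'a', 'c', 'b'] -> ['d', 'a', 'c', 'b']
'c': index 2 in ['d', 'a', 'c', 'b'] -> ['c', 'd', 'a', 'b']
'c': index 0 in ['c', 'd', 'a', 'b'] -> ['c', 'd', 'a', 'b']


Output: [2, 2, 0, 0, 1, 2, 3, 0, 2, 0]


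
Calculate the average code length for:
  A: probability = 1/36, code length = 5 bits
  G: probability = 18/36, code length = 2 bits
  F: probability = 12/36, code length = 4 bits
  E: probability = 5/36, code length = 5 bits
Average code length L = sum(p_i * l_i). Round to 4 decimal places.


Weighted contributions p_i * l_i:
  A: (1/36) * 5 = 5/36
  G: (18/36) * 2 = 36/36
  F: (12/36) * 4 = 48/36
  E: (5/36) * 5 = 25/36
Sum = (5 + 36 + 48 + 25)/36 = 114/36

L = 114/36 = 3.1667 bits/symbol


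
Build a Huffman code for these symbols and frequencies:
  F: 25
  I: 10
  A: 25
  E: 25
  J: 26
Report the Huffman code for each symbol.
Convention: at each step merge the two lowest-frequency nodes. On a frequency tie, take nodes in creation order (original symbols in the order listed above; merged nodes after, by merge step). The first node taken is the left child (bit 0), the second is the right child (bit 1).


Huffman tree construction:
Step 1: Merge I(10) + F(25) = 35
Step 2: Merge A(25) + E(25) = 50
Step 3: Merge J(26) + (I+F)(35) = 61
Step 4: Merge (A+E)(50) + (J+(I+F))(61) = 111
Read each symbol's code off the tree from the root (left child = 0, right child = 1).

Codes:
  F: 111 (length 3)
  I: 110 (length 3)
  A: 00 (length 2)
  E: 01 (length 2)
  J: 10 (length 2)
Average code length: 257/111 = 2.3153 bits/symbol


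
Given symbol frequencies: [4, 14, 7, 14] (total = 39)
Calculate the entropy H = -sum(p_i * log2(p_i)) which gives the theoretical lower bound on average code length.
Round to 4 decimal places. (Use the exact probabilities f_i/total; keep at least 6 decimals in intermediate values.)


Per-symbol terms -p_i * log2(p_i) with p_i = f_i/39:
  p = 4/39 = 0.102564: log2(p) = -3.285402, -p*log2(p) = 0.336964
  p = 14/39 = 0.358974: log2(p) = -1.478047, -p*log2(p) = 0.530581
  p = 7/39 = 0.179487: log2(p) = -2.478047, -p*log2(p) = 0.444778
  p = 14/39 = 0.358974: log2(p) = -1.478047, -p*log2(p) = 0.530581
H = 0.336964 + 0.530581 + 0.444778 + 0.530581 = 1.842904

H = 1.8429 bits/symbol


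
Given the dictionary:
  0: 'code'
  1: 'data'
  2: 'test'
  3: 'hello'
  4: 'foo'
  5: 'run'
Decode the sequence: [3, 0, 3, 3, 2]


Look up each index in the dictionary:
  3 -> 'hello'
  0 -> 'code'
  3 -> 'hello'
  3 -> 'hello'
  2 -> 'test'

Decoded: "hello code hello hello test"


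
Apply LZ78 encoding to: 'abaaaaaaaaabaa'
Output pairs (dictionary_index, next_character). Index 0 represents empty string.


LZ78 encoding steps:
Dictionary: {0: ''}
Step 1: w='' (idx 0), next='a' -> output (0, 'a'), add 'a' as idx 1
Step 2: w='' (idx 0), next='b' -> output (0, 'b'), add 'b' as idx 2
Step 3: w='a' (idx 1), next='a' -> output (1, 'a'), add 'aa' as idx 3
Step 4: w='aa' (idx 3), next='a' -> output (3, 'a'), add 'aaa' as idx 4
Step 5: w='aaa' (idx 4), next='a' -> output (4, 'a'), add 'aaaa' as idx 5
Step 6: w='b' (idx 2), next='a' -> output (2, 'a'), add 'ba' as idx 6
Step 7: w='a' (idx 1), end of input -> output (1, '')


Encoded: [(0, 'a'), (0, 'b'), (1, 'a'), (3, 'a'), (4, 'a'), (2, 'a'), (1, '')]


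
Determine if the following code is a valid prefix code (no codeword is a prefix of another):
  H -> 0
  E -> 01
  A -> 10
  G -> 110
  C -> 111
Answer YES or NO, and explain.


Checking each pair (does one codeword prefix another?):
  H='0' vs E='01': prefix -- VIOLATION

NO -- this is NOT a valid prefix code. H (0) is a prefix of E (01).


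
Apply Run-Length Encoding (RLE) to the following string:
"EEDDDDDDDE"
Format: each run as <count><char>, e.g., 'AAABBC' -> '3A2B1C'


Scanning runs left to right:
  i=0: run of 'E' x 2 -> '2E'
  i=2: run of 'D' x 7 -> '7D'
  i=9: run of 'E' x 1 -> '1E'

RLE = 2E7D1E


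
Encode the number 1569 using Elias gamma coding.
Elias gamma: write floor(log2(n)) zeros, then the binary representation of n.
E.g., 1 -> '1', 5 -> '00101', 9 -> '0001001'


num_bits = floor(log2(1569)) + 1 = 11
leading_zeros = num_bits - 1 = 10
binary(1569) = 11000100001

Elias gamma(1569) = '0000000000' + '11000100001' = 000000000011000100001 (21 bits)


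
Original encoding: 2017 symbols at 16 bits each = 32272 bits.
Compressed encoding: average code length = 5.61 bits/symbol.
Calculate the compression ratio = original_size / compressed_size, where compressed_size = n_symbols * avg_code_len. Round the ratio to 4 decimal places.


original_size = n_symbols * orig_bits = 2017 * 16 = 32272 bits
compressed_size = n_symbols * avg_code_len = 2017 * 5.61 = 11315.37 bits
ratio = original_size / compressed_size = 32272 / 11315.37 = 2.852

Compression ratio = 2.852


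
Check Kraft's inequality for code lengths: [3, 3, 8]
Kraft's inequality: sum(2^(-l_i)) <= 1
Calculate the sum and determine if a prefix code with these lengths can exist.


Sum = 2^(-3) + 2^(-3) + 2^(-8)
    = 0.125 + 0.125 + 0.00390625
    = 65/256 = 0.25390625
Since 0.25390625 <= 1, Kraft's inequality IS satisfied.
A prefix code with these lengths CAN exist.

Kraft sum = 0.25390625. Satisfied.
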